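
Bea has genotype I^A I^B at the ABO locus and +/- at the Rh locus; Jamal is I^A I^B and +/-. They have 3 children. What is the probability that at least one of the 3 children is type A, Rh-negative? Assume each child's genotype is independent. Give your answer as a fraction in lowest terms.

ABO cross I^A I^B × I^A I^B → 1/4 A, 1/4 B, 1/2 AB.
Rh cross +/- × +/- → 3/4 Rh+, 1/4 Rh-; so P(type A, Rh-negative) = 1/4 × 1/4 = 1/16 per child.
P(none) = (15/16)^3 = 3375/4096; P(at least one) = 1 − 3375/4096 = 721/4096.

721/4096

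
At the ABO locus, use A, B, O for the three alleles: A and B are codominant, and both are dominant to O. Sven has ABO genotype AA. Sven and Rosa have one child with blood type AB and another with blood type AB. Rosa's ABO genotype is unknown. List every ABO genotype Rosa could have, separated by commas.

For each candidate genotype of Rosa, check whether crossing it with AA can produce every observed child phenotype.
  AA → possible child types {A} ✗
  AB → possible child types {A, AB} ✓
  AO → possible child types {A} ✗
  BB → possible child types {AB} ✓
  BO → possible child types {A, AB} ✓
  OO → possible child types {A} ✗

AB, BB, BO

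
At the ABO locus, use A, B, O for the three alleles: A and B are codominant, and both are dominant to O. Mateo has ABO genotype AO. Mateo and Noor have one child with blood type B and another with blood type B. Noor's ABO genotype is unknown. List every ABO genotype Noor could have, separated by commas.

For each candidate genotype of Noor, check whether crossing it with AO can produce every observed child phenotype.
  AA → possible child types {A} ✗
  AB → possible child types {A, B, AB} ✓
  AO → possible child types {O, A} ✗
  BB → possible child types {B, AB} ✓
  BO → possible child types {O, A, B, AB} ✓
  OO → possible child types {O, A} ✗

AB, BB, BO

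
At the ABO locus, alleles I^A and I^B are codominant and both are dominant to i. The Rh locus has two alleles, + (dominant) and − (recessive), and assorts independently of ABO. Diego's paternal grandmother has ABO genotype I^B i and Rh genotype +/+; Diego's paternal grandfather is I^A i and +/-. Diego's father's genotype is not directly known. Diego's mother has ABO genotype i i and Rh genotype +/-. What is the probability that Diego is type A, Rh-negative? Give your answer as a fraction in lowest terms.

1/32

Diego's father's ABO genotype from I^B i × I^A i: 1/4 I^A I^B, 1/4 I^A i, 1/4 I^B i, 1/4 i i.
Crossing each possibility with the mother i i and summing P(type A): 1/4·1/2 + 1/4·1/2 + 1/4·0 + 1/4·0 = 1/4.
Similarly for Rh via the father's Rh distribution: P(Rh-) = 1/8.
Independent loci: 1/4 × 1/8 = 1/32.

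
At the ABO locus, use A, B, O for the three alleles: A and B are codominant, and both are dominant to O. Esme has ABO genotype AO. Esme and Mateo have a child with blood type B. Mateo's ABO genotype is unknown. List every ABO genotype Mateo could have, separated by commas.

AB, BB, BO

For each candidate genotype of Mateo, check whether crossing it with AO can produce every observed child phenotype.
  AA → possible child types {A} ✗
  AB → possible child types {A, B, AB} ✓
  AO → possible child types {O, A} ✗
  BB → possible child types {B, AB} ✓
  BO → possible child types {O, A, B, AB} ✓
  OO → possible child types {O, A} ✗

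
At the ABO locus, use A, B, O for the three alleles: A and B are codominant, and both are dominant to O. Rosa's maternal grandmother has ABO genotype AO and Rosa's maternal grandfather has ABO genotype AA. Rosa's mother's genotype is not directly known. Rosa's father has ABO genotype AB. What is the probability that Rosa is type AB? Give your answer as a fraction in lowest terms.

3/8

Rosa's mother's ABO genotype from AO × AA: 1/2 AA, 1/2 AO.
Crossing each possibility with the father AB and summing P(type AB): 1/2·1/2 + 1/2·1/4 = 3/8.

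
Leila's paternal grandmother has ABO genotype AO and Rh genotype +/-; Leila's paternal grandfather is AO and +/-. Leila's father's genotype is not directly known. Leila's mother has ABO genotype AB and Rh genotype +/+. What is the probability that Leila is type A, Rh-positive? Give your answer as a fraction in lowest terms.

1/2

Leila's father's ABO genotype from AO × AO: 1/4 AA, 1/2 AO, 1/4 OO.
Crossing each possibility with the mother AB and summing P(type A): 1/4·1/2 + 1/2·1/2 + 1/4·1/2 = 1/2.
Similarly for Rh via the father's Rh distribution: P(Rh+) = 1.
Independent loci: 1/2 × 1 = 1/2.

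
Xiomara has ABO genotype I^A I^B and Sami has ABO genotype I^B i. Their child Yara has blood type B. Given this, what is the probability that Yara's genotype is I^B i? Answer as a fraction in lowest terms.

1/2

Cross I^A I^B × I^B i → 1/4 I^A I^B, 1/4 I^A i, 1/4 I^B I^B, 1/4 I^B i.
Type-B genotypes among offspring: I^B I^B (1/4), I^B i (1/4); total 1/2.
P(I^B i | type B) = (1/4) / (1/2) = 1/2.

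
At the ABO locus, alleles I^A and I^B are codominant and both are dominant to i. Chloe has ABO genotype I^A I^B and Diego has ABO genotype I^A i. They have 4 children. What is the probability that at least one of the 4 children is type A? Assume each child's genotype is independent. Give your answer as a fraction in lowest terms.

ABO cross I^A I^B × I^A i → 1/2 A, 1/4 B, 1/4 AB.
So P(type A) = 1/2 per child.
P(none) = (1/2)^4 = 1/16; P(at least one) = 1 − 1/16 = 15/16.

15/16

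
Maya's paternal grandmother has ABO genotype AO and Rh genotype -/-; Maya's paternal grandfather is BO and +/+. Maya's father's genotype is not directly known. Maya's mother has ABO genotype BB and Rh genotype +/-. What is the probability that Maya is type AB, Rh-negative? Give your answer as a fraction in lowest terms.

1/16

Maya's father's ABO genotype from AO × BO: 1/4 AB, 1/4 AO, 1/4 BO, 1/4 OO.
Crossing each possibility with the mother BB and summing P(type AB): 1/4·1/2 + 1/4·1/2 + 1/4·0 + 1/4·0 = 1/4.
Similarly for Rh via the father's Rh distribution: P(Rh-) = 1/4.
Independent loci: 1/4 × 1/4 = 1/16.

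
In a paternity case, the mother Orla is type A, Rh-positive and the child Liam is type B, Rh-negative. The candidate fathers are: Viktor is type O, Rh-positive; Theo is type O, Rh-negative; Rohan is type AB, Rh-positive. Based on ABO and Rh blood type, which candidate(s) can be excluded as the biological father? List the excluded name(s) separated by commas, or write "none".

Viktor, Theo

A candidate is excluded only if no genotype consistent with his phenotype could produce a type B, Rh-negative child with a type A, Rh-positive mother.
Viktor (type O, Rh+): no genotype consistent with that phenotype can produce a type-B Rh- child with a type-A mother.
Theo (type O, Rh-): no genotype consistent with that phenotype can produce a type-B Rh- child with a type-A mother.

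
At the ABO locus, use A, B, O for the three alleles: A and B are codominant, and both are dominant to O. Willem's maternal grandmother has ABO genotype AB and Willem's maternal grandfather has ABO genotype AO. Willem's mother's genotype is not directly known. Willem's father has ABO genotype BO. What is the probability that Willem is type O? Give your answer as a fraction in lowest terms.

1/8

Willem's mother's ABO genotype from AB × AO: 1/4 AA, 1/4 AB, 1/4 AO, 1/4 BO.
Crossing each possibility with the father BO and summing P(type O): 1/4·0 + 1/4·0 + 1/4·1/4 + 1/4·1/4 = 1/8.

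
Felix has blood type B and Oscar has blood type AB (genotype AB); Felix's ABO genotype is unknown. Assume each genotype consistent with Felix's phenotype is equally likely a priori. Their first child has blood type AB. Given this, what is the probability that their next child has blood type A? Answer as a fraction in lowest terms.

1/12

Possible genotypes: Felix ∈ {BB, BO}; Oscar ∈ {AB}.
Weight each parental genotype pair by prior × P(type-AB child):
  BB × AB: posterior weight 2/3; P(next child type A) = 0.
  BO × AB: posterior weight 1/3; P(next child type A) = 1/4.
Weighted sum = 1/12.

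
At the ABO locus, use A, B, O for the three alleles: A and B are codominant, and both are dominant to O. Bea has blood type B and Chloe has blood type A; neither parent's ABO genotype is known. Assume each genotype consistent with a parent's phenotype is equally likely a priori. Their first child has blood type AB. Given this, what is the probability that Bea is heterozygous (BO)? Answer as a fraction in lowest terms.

1/3

Possible genotypes: Bea ∈ {BB, BO}; Chloe ∈ {AA, AO}.
Weight each parental genotype pair by prior × P(type-AB child):
  BB × AA: posterior weight 4/9.
  BB × AO: posterior weight 2/9.
  BO × AA: posterior weight 2/9.
  BO × AO: posterior weight 1/9.
Sum the posterior weight over pairs where Bea is BO: 1/3.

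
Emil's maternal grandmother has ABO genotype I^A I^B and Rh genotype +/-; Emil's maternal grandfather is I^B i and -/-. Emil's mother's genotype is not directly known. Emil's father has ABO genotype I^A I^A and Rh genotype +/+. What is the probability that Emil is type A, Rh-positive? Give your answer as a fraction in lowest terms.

1/2

Emil's mother's ABO genotype from I^A I^B × I^B i: 1/4 I^A I^B, 1/4 I^A i, 1/4 I^B I^B, 1/4 I^B i.
Crossing each possibility with the father I^A I^A and summing P(type A): 1/4·1/2 + 1/4·1 + 1/4·0 + 1/4·1/2 = 1/2.
Similarly for Rh via the mother's Rh distribution: P(Rh+) = 1.
Independent loci: 1/2 × 1 = 1/2.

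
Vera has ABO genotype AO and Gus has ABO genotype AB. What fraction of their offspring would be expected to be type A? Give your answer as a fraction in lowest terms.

1/2

ABO cross AO × AB → offspring phenotypes: 1/2 A, 1/4 B, 1/4 AB.
So P(type A) = 1/2.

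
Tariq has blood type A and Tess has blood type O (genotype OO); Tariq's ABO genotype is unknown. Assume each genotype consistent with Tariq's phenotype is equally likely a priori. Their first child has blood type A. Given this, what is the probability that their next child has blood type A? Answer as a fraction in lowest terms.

5/6

Possible genotypes: Tariq ∈ {AA, AO}; Tess ∈ {OO}.
Weight each parental genotype pair by prior × P(type-A child):
  AA × OO: posterior weight 2/3; P(next child type A) = 1.
  AO × OO: posterior weight 1/3; P(next child type A) = 1/2.
Weighted sum = 5/6.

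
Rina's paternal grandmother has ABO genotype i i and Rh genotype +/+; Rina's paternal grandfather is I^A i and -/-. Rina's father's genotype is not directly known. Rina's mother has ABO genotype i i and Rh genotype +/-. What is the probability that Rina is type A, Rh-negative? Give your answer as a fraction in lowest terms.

1/16

Rina's father's ABO genotype from i i × I^A i: 1/2 I^A i, 1/2 i i.
Crossing each possibility with the mother i i and summing P(type A): 1/2·1/2 + 1/2·0 = 1/4.
Similarly for Rh via the father's Rh distribution: P(Rh-) = 1/4.
Independent loci: 1/4 × 1/4 = 1/16.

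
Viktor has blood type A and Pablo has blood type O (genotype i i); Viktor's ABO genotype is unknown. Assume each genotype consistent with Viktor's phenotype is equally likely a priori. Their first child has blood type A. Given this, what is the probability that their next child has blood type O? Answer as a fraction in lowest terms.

Possible genotypes: Viktor ∈ {I^A I^A, I^A i}; Pablo ∈ {i i}.
Weight each parental genotype pair by prior × P(type-A child):
  I^A I^A × i i: posterior weight 2/3; P(next child type O) = 0.
  I^A i × i i: posterior weight 1/3; P(next child type O) = 1/2.
Weighted sum = 1/6.

1/6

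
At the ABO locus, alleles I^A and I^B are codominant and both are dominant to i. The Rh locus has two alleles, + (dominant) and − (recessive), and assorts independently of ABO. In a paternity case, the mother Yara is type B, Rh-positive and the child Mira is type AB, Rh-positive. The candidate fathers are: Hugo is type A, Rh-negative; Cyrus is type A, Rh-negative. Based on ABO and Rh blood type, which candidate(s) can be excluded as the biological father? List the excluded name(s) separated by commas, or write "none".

A candidate is excluded only if no genotype consistent with his phenotype could produce a type AB, Rh-positive child with a type B, Rh-positive mother.
Every candidate has at least one consistent genotype combination, so none can be excluded.

none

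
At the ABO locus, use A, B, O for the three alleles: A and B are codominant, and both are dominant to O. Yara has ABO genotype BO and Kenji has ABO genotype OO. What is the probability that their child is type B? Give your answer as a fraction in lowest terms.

ABO cross BO × OO → offspring phenotypes: 1/2 O, 1/2 B.
So P(type B) = 1/2.

1/2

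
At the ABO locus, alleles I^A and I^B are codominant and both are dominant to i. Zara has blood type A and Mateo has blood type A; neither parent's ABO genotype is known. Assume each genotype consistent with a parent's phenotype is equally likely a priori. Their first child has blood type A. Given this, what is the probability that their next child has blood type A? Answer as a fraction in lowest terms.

Possible genotypes: Zara ∈ {I^A I^A, I^A i}; Mateo ∈ {I^A I^A, I^A i}.
Weight each parental genotype pair by prior × P(type-A child):
  I^A I^A × I^A I^A: posterior weight 4/15; P(next child type A) = 1.
  I^A I^A × I^A i: posterior weight 4/15; P(next child type A) = 1.
  I^A i × I^A I^A: posterior weight 4/15; P(next child type A) = 1.
  I^A i × I^A i: posterior weight 1/5; P(next child type A) = 3/4.
Weighted sum = 19/20.

19/20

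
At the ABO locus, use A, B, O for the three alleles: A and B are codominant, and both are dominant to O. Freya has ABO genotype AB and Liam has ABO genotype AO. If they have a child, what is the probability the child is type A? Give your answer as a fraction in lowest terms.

ABO cross AB × AO → offspring phenotypes: 1/2 A, 1/4 B, 1/4 AB.
So P(type A) = 1/2.

1/2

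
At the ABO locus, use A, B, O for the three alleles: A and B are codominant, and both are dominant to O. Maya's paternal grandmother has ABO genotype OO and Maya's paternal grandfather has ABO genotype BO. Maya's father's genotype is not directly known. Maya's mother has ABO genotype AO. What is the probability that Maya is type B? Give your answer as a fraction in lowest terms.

Maya's father's ABO genotype from OO × BO: 1/2 BO, 1/2 OO.
Crossing each possibility with the mother AO and summing P(type B): 1/2·1/4 + 1/2·0 = 1/8.

1/8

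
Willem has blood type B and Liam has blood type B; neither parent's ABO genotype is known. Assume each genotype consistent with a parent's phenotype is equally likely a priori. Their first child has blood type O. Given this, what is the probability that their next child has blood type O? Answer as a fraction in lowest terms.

Possible genotypes: Willem ∈ {I^B I^B, I^B i}; Liam ∈ {I^B I^B, I^B i}.
Weight each parental genotype pair by prior × P(type-O child):
  I^B i × I^B i: posterior weight 1; P(next child type O) = 1/4.
Weighted sum = 1/4.

1/4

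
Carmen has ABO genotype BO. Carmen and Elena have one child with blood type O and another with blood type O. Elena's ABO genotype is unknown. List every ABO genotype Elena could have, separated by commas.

AO, BO, OO

For each candidate genotype of Elena, check whether crossing it with BO can produce every observed child phenotype.
  AA → possible child types {A, AB} ✗
  AB → possible child types {A, B, AB} ✗
  AO → possible child types {O, A, B, AB} ✓
  BB → possible child types {B} ✗
  BO → possible child types {O, B} ✓
  OO → possible child types {O, B} ✓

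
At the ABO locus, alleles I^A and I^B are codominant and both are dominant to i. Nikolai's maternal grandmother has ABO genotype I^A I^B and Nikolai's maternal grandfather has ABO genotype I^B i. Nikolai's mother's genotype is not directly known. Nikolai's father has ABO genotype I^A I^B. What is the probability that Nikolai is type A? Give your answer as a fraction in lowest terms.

1/4

Nikolai's mother's ABO genotype from I^A I^B × I^B i: 1/4 I^A I^B, 1/4 I^A i, 1/4 I^B I^B, 1/4 I^B i.
Crossing each possibility with the father I^A I^B and summing P(type A): 1/4·1/4 + 1/4·1/2 + 1/4·0 + 1/4·1/4 = 1/4.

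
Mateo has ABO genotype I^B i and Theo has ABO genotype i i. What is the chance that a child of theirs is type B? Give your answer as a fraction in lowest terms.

ABO cross I^B i × i i → offspring phenotypes: 1/2 O, 1/2 B.
So P(type B) = 1/2.

1/2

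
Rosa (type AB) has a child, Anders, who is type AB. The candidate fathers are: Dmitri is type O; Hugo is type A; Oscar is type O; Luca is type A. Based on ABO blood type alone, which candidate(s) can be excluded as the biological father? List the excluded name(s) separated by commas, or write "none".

A candidate is excluded only if no genotype consistent with his phenotype could produce a type AB child with a type AB mother.
Dmitri (type O): no genotype consistent with that phenotype can produce a type-AB child with a type-AB mother.
Oscar (type O): no genotype consistent with that phenotype can produce a type-AB child with a type-AB mother.

Dmitri, Oscar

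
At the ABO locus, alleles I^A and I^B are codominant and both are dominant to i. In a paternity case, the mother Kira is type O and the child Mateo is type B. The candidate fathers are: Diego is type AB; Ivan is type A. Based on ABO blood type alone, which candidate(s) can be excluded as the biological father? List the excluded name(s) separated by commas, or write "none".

A candidate is excluded only if no genotype consistent with his phenotype could produce a type B child with a type O mother.
Ivan (type A): no genotype consistent with that phenotype can produce a type-B child with a type-O mother.

Ivan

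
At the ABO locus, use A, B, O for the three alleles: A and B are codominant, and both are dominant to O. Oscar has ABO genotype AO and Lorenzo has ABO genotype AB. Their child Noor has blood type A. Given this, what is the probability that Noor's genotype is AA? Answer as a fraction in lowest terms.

1/2

Cross AO × AB → 1/4 AA, 1/4 AB, 1/4 AO, 1/4 BO.
Type-A genotypes among offspring: AA (1/4), AO (1/4); total 1/2.
P(AA | type A) = (1/4) / (1/2) = 1/2.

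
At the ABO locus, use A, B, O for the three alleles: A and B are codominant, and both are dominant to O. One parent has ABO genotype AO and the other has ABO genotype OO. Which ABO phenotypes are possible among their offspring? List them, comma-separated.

Gametes from AO × OO give offspring ABO genotypes AO, OO, i.e. phenotypes O, A.

O, A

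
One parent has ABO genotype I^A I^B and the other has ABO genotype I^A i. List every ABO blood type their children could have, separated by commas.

A, B, AB

Gametes from I^A I^B × I^A i give offspring ABO genotypes I^A I^A, I^A I^B, I^A i, I^B i, i.e. phenotypes A, B, AB.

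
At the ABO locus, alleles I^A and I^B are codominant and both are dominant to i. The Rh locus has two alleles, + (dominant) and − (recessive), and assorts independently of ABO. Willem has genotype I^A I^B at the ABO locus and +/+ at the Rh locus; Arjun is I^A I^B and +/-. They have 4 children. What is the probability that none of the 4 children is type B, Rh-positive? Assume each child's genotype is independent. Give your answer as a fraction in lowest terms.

81/256

ABO cross I^A I^B × I^A I^B → 1/4 A, 1/4 B, 1/2 AB.
Rh cross +/+ × +/- → 1 Rh+; so P(type B, Rh-positive) = 1/4 × 1 = 1/4 per child.
P(not type B, Rh-positive) = 3/4 for one child; (3/4)^4 = 81/256.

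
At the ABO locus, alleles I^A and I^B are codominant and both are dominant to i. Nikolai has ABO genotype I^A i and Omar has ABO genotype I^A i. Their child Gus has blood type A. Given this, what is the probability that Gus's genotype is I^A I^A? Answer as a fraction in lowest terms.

1/3

Cross I^A i × I^A i → 1/4 I^A I^A, 1/2 I^A i, 1/4 i i.
Type-A genotypes among offspring: I^A I^A (1/4), I^A i (1/2); total 3/4.
P(I^A I^A | type A) = (1/4) / (3/4) = 1/3.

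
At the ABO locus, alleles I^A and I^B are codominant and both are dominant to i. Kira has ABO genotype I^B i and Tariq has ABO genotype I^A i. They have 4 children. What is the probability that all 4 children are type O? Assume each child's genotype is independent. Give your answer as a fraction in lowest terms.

ABO cross I^B i × I^A i → 1/4 O, 1/4 A, 1/4 B, 1/4 AB.
So P(type O) = 1/4 per child.
All 4 independent: (1/4)^4 = 1/256.

1/256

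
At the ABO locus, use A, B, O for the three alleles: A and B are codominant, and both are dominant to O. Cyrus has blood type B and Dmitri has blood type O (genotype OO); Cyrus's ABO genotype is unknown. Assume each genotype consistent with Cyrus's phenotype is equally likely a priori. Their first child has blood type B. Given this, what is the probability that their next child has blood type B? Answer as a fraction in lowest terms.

Possible genotypes: Cyrus ∈ {BB, BO}; Dmitri ∈ {OO}.
Weight each parental genotype pair by prior × P(type-B child):
  BB × OO: posterior weight 2/3; P(next child type B) = 1.
  BO × OO: posterior weight 1/3; P(next child type B) = 1/2.
Weighted sum = 5/6.

5/6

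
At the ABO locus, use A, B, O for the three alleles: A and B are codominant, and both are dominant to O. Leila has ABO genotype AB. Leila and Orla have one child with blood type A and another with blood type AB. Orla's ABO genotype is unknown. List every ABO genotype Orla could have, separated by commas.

AA, AB, AO, BO

For each candidate genotype of Orla, check whether crossing it with AB can produce every observed child phenotype.
  AA → possible child types {A, AB} ✓
  AB → possible child types {A, B, AB} ✓
  AO → possible child types {A, B, AB} ✓
  BB → possible child types {B, AB} ✗
  BO → possible child types {A, B, AB} ✓
  OO → possible child types {A, B} ✗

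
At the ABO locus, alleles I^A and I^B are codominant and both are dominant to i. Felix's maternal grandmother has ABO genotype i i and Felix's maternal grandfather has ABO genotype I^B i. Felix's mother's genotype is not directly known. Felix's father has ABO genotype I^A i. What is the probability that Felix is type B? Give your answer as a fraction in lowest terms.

Felix's mother's ABO genotype from i i × I^B i: 1/2 I^B i, 1/2 i i.
Crossing each possibility with the father I^A i and summing P(type B): 1/2·1/4 + 1/2·0 = 1/8.

1/8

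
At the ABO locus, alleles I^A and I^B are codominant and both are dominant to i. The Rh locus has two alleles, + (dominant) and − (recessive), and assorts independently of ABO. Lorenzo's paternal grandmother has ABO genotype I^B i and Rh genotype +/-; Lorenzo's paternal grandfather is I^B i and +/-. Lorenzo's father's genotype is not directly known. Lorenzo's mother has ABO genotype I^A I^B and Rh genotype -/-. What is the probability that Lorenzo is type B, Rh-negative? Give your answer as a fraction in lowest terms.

1/4

Lorenzo's father's ABO genotype from I^B i × I^B i: 1/4 I^B I^B, 1/2 I^B i, 1/4 i i.
Crossing each possibility with the mother I^A I^B and summing P(type B): 1/4·1/2 + 1/2·1/2 + 1/4·1/2 = 1/2.
Similarly for Rh via the father's Rh distribution: P(Rh-) = 1/2.
Independent loci: 1/2 × 1/2 = 1/4.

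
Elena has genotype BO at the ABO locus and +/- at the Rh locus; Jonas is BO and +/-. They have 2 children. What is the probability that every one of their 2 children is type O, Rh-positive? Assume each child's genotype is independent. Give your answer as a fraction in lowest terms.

9/256

ABO cross BO × BO → 1/4 O, 3/4 B.
Rh cross +/- × +/- → 3/4 Rh+, 1/4 Rh-; so P(type O, Rh-positive) = 1/4 × 3/4 = 3/16 per child.
All 2 independent: (3/16)^2 = 9/256.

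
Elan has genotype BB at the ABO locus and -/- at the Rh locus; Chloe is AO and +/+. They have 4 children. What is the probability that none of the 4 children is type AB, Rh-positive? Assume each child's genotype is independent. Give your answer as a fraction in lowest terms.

ABO cross BB × AO → 1/2 B, 1/2 AB.
Rh cross -/- × +/+ → 1 Rh+; so P(type AB, Rh-positive) = 1/2 × 1 = 1/2 per child.
P(not type AB, Rh-positive) = 1/2 for one child; (1/2)^4 = 1/16.

1/16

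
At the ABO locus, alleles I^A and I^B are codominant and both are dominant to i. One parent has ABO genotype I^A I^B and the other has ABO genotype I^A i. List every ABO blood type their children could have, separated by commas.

Gametes from I^A I^B × I^A i give offspring ABO genotypes I^A I^A, I^A I^B, I^A i, I^B i, i.e. phenotypes A, B, AB.

A, B, AB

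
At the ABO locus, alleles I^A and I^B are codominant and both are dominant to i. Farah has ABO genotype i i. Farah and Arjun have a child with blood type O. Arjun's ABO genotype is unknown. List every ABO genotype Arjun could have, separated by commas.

I^A i, I^B i, i i

For each candidate genotype of Arjun, check whether crossing it with i i can produce every observed child phenotype.
  I^A I^A → possible child types {A} ✗
  I^A I^B → possible child types {A, B} ✗
  I^A i → possible child types {O, A} ✓
  I^B I^B → possible child types {B} ✗
  I^B i → possible child types {O, B} ✓
  i i → possible child types {O} ✓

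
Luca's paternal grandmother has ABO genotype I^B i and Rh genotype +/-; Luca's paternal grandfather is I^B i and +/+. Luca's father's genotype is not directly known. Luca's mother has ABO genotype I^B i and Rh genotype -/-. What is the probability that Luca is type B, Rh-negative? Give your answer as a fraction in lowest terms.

3/16

Luca's father's ABO genotype from I^B i × I^B i: 1/4 I^B I^B, 1/2 I^B i, 1/4 i i.
Crossing each possibility with the mother I^B i and summing P(type B): 1/4·1 + 1/2·3/4 + 1/4·1/2 = 3/4.
Similarly for Rh via the father's Rh distribution: P(Rh-) = 1/4.
Independent loci: 3/4 × 1/4 = 3/16.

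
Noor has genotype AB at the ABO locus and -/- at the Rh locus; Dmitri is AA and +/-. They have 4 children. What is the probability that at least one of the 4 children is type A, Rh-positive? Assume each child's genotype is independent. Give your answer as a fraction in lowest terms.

175/256

ABO cross AB × AA → 1/2 A, 1/2 AB.
Rh cross -/- × +/- → 1/2 Rh+, 1/2 Rh-; so P(type A, Rh-positive) = 1/2 × 1/2 = 1/4 per child.
P(none) = (3/4)^4 = 81/256; P(at least one) = 1 − 81/256 = 175/256.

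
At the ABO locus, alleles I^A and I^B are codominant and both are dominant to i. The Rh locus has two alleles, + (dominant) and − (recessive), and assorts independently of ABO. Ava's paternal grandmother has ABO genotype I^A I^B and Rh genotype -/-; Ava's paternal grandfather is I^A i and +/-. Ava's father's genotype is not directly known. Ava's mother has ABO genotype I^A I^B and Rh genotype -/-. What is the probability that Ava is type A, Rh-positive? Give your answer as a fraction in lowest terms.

Ava's father's ABO genotype from I^A I^B × I^A i: 1/4 I^A I^A, 1/4 I^A I^B, 1/4 I^A i, 1/4 I^B i.
Crossing each possibility with the mother I^A I^B and summing P(type A): 1/4·1/2 + 1/4·1/4 + 1/4·1/2 + 1/4·1/4 = 3/8.
Similarly for Rh via the father's Rh distribution: P(Rh+) = 1/4.
Independent loci: 3/8 × 1/4 = 3/32.

3/32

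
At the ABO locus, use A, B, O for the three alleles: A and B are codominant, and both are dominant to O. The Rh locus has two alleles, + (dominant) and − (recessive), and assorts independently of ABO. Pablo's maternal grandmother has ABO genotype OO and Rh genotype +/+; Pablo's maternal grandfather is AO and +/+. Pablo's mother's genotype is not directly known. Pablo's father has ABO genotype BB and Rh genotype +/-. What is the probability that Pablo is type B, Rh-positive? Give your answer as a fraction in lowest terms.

3/4

Pablo's mother's ABO genotype from OO × AO: 1/2 AO, 1/2 OO.
Crossing each possibility with the father BB and summing P(type B): 1/2·1/2 + 1/2·1 = 3/4.
Similarly for Rh via the mother's Rh distribution: P(Rh+) = 1.
Independent loci: 3/4 × 1 = 3/4.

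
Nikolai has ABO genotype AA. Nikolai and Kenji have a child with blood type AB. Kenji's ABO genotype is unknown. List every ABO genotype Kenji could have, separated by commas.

AB, BB, BO

For each candidate genotype of Kenji, check whether crossing it with AA can produce every observed child phenotype.
  AA → possible child types {A} ✗
  AB → possible child types {A, AB} ✓
  AO → possible child types {A} ✗
  BB → possible child types {AB} ✓
  BO → possible child types {A, AB} ✓
  OO → possible child types {A} ✗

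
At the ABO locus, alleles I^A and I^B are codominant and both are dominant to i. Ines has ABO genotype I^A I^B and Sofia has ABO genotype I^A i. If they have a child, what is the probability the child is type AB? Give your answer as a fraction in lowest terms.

ABO cross I^A I^B × I^A i → offspring phenotypes: 1/2 A, 1/4 B, 1/4 AB.
So P(type AB) = 1/4.

1/4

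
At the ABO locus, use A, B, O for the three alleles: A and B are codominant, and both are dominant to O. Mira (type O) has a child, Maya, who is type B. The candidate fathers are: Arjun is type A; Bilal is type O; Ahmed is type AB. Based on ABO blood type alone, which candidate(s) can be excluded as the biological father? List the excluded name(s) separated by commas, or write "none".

Arjun, Bilal

A candidate is excluded only if no genotype consistent with his phenotype could produce a type B child with a type O mother.
Arjun (type A): no genotype consistent with that phenotype can produce a type-B child with a type-O mother.
Bilal (type O): no genotype consistent with that phenotype can produce a type-B child with a type-O mother.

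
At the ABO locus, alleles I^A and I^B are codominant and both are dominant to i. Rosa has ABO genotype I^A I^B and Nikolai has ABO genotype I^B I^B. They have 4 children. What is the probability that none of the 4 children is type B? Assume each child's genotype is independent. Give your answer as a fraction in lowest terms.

1/16

ABO cross I^A I^B × I^B I^B → 1/2 B, 1/2 AB.
So P(type B) = 1/2 per child.
P(not type B) = 1/2 for one child; (1/2)^4 = 1/16.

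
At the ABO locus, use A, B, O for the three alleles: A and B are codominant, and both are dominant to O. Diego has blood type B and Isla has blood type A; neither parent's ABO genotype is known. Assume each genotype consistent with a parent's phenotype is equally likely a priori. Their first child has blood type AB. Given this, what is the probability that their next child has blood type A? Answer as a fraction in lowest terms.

5/36

Possible genotypes: Diego ∈ {BB, BO}; Isla ∈ {AA, AO}.
Weight each parental genotype pair by prior × P(type-AB child):
  BB × AA: posterior weight 4/9; P(next child type A) = 0.
  BB × AO: posterior weight 2/9; P(next child type A) = 0.
  BO × AA: posterior weight 2/9; P(next child type A) = 1/2.
  BO × AO: posterior weight 1/9; P(next child type A) = 1/4.
Weighted sum = 5/36.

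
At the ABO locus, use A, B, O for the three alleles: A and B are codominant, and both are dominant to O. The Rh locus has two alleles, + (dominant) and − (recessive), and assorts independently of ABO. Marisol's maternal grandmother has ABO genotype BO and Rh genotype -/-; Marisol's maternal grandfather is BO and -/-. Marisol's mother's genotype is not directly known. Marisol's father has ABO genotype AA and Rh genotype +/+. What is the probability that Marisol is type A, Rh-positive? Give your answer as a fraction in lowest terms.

Marisol's mother's ABO genotype from BO × BO: 1/4 BB, 1/2 BO, 1/4 OO.
Crossing each possibility with the father AA and summing P(type A): 1/4·0 + 1/2·1/2 + 1/4·1 = 1/2.
Similarly for Rh via the mother's Rh distribution: P(Rh+) = 1.
Independent loci: 1/2 × 1 = 1/2.

1/2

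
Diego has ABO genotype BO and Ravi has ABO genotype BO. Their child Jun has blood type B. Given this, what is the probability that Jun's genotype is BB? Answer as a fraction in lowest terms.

1/3

Cross BO × BO → 1/4 BB, 1/2 BO, 1/4 OO.
Type-B genotypes among offspring: BB (1/4), BO (1/2); total 3/4.
P(BB | type B) = (1/4) / (3/4) = 1/3.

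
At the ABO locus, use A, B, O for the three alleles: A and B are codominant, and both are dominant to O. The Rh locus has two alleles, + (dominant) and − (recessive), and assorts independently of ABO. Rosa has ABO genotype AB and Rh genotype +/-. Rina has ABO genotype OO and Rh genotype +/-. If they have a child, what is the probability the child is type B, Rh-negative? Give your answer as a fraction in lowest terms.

1/8

ABO cross AB × OO → offspring phenotypes: 1/2 A, 1/2 B.
Rh cross +/- × +/- → 3/4 Rh+, 1/4 Rh-.
Independent loci: P(type B, Rh-negative) = 1/2 × 1/4 = 1/8.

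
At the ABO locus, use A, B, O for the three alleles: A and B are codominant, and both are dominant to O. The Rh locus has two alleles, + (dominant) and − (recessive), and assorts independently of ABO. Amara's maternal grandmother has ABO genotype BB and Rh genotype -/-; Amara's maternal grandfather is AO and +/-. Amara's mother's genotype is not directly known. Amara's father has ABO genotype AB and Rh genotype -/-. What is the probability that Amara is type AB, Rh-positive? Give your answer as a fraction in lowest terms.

Amara's mother's ABO genotype from BB × AO: 1/2 AB, 1/2 BO.
Crossing each possibility with the father AB and summing P(type AB): 1/2·1/2 + 1/2·1/4 = 3/8.
Similarly for Rh via the mother's Rh distribution: P(Rh+) = 1/4.
Independent loci: 3/8 × 1/4 = 3/32.

3/32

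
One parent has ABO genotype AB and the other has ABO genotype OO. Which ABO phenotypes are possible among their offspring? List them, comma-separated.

A, B

Gametes from AB × OO give offspring ABO genotypes AO, BO, i.e. phenotypes A, B.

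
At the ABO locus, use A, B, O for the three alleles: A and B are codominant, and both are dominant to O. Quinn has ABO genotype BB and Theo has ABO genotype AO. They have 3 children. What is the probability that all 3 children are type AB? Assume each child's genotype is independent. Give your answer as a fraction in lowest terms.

1/8

ABO cross BB × AO → 1/2 B, 1/2 AB.
So P(type AB) = 1/2 per child.
All 3 independent: (1/2)^3 = 1/8.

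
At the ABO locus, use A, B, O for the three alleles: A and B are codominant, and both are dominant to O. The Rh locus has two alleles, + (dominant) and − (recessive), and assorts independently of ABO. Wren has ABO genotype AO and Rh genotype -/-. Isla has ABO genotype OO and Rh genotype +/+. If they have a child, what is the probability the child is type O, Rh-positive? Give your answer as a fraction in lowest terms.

ABO cross AO × OO → offspring phenotypes: 1/2 O, 1/2 A.
Rh cross -/- × +/+ → 1 Rh+.
Independent loci: P(type O, Rh-positive) = 1/2 × 1 = 1/2.

1/2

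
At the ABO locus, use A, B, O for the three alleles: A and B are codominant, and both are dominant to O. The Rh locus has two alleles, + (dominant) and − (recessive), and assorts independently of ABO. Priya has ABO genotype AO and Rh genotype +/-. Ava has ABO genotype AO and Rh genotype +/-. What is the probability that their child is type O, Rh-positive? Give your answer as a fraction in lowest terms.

ABO cross AO × AO → offspring phenotypes: 1/4 O, 3/4 A.
Rh cross +/- × +/- → 3/4 Rh+, 1/4 Rh-.
Independent loci: P(type O, Rh-positive) = 1/4 × 3/4 = 3/16.

3/16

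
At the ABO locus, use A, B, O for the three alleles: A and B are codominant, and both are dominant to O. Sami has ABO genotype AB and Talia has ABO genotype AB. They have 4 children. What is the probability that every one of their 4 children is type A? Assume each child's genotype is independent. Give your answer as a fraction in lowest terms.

ABO cross AB × AB → 1/4 A, 1/4 B, 1/2 AB.
So P(type A) = 1/4 per child.
All 4 independent: (1/4)^4 = 1/256.

1/256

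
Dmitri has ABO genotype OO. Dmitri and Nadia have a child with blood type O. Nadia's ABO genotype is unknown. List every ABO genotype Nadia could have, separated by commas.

AO, BO, OO

For each candidate genotype of Nadia, check whether crossing it with OO can produce every observed child phenotype.
  AA → possible child types {A} ✗
  AB → possible child types {A, B} ✗
  AO → possible child types {O, A} ✓
  BB → possible child types {B} ✗
  BO → possible child types {O, B} ✓
  OO → possible child types {O} ✓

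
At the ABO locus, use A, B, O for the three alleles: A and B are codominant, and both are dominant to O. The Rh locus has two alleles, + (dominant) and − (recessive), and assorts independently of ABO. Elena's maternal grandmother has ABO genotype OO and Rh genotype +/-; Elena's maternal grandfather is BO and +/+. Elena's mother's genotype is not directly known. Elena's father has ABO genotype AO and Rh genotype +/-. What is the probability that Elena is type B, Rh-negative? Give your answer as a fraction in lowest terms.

1/64

Elena's mother's ABO genotype from OO × BO: 1/2 BO, 1/2 OO.
Crossing each possibility with the father AO and summing P(type B): 1/2·1/4 + 1/2·0 = 1/8.
Similarly for Rh via the mother's Rh distribution: P(Rh-) = 1/8.
Independent loci: 1/8 × 1/8 = 1/64.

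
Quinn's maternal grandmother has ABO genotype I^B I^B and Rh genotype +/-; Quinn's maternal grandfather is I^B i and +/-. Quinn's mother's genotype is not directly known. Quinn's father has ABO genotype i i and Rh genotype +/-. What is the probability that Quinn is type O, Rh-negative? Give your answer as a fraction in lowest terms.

1/16

Quinn's mother's ABO genotype from I^B I^B × I^B i: 1/2 I^B I^B, 1/2 I^B i.
Crossing each possibility with the father i i and summing P(type O): 1/2·0 + 1/2·1/2 = 1/4.
Similarly for Rh via the mother's Rh distribution: P(Rh-) = 1/4.
Independent loci: 1/4 × 1/4 = 1/16.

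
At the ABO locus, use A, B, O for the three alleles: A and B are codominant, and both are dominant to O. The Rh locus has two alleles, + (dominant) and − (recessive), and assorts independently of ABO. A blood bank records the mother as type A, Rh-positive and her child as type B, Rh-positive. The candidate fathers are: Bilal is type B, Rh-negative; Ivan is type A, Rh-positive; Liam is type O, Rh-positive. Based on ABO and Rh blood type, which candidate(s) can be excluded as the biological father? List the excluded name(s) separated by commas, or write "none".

Ivan, Liam

A candidate is excluded only if no genotype consistent with his phenotype could produce a type B, Rh-positive child with a type A, Rh-positive mother.
Ivan (type A, Rh+): no genotype consistent with that phenotype can produce a type-B Rh+ child with a type-A mother.
Liam (type O, Rh+): no genotype consistent with that phenotype can produce a type-B Rh+ child with a type-A mother.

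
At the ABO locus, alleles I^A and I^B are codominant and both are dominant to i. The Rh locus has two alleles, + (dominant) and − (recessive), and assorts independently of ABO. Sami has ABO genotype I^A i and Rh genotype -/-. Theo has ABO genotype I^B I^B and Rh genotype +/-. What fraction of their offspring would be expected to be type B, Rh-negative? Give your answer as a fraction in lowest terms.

ABO cross I^A i × I^B I^B → offspring phenotypes: 1/2 B, 1/2 AB.
Rh cross -/- × +/- → 1/2 Rh+, 1/2 Rh-.
Independent loci: P(type B, Rh-negative) = 1/2 × 1/2 = 1/4.

1/4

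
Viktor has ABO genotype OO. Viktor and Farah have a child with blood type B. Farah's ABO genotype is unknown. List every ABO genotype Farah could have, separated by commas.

For each candidate genotype of Farah, check whether crossing it with OO can produce every observed child phenotype.
  AA → possible child types {A} ✗
  AB → possible child types {A, B} ✓
  AO → possible child types {O, A} ✗
  BB → possible child types {B} ✓
  BO → possible child types {O, B} ✓
  OO → possible child types {O} ✗

AB, BB, BO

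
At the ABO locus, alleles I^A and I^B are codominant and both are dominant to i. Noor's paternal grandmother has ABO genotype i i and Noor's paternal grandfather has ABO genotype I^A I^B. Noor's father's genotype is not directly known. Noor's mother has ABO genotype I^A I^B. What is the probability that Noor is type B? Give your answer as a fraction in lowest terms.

3/8

Noor's father's ABO genotype from i i × I^A I^B: 1/2 I^A i, 1/2 I^B i.
Crossing each possibility with the mother I^A I^B and summing P(type B): 1/2·1/4 + 1/2·1/2 = 3/8.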